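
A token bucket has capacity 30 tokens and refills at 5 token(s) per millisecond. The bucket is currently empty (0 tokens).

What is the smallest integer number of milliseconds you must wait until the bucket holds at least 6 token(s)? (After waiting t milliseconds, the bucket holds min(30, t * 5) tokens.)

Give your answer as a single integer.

Answer: 2

Derivation:
Need t * 5 >= 6, so t >= 6/5.
Smallest integer t = ceil(6/5) = 2.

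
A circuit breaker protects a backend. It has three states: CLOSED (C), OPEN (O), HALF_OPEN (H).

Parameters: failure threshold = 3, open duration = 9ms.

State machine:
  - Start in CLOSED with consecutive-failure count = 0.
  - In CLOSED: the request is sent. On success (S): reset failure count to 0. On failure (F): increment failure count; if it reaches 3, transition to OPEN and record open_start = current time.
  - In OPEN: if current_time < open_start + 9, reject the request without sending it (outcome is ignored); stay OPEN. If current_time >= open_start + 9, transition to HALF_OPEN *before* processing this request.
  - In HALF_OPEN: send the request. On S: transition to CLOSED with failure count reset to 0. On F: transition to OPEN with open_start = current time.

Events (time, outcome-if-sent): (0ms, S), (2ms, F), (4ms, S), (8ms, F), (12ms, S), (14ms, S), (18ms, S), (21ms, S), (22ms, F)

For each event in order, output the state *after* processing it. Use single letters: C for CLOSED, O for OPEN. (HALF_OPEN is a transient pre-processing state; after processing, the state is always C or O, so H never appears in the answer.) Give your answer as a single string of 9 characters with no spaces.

Answer: CCCCCCCCC

Derivation:
State after each event:
  event#1 t=0ms outcome=S: state=CLOSED
  event#2 t=2ms outcome=F: state=CLOSED
  event#3 t=4ms outcome=S: state=CLOSED
  event#4 t=8ms outcome=F: state=CLOSED
  event#5 t=12ms outcome=S: state=CLOSED
  event#6 t=14ms outcome=S: state=CLOSED
  event#7 t=18ms outcome=S: state=CLOSED
  event#8 t=21ms outcome=S: state=CLOSED
  event#9 t=22ms outcome=F: state=CLOSED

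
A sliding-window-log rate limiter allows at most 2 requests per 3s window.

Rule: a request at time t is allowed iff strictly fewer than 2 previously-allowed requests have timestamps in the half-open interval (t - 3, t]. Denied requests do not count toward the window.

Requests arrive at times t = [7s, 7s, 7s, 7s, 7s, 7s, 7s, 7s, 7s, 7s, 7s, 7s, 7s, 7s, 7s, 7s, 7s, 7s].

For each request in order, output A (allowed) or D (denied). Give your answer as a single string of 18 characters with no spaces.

Answer: AADDDDDDDDDDDDDDDD

Derivation:
Tracking allowed requests in the window:
  req#1 t=7s: ALLOW
  req#2 t=7s: ALLOW
  req#3 t=7s: DENY
  req#4 t=7s: DENY
  req#5 t=7s: DENY
  req#6 t=7s: DENY
  req#7 t=7s: DENY
  req#8 t=7s: DENY
  req#9 t=7s: DENY
  req#10 t=7s: DENY
  req#11 t=7s: DENY
  req#12 t=7s: DENY
  req#13 t=7s: DENY
  req#14 t=7s: DENY
  req#15 t=7s: DENY
  req#16 t=7s: DENY
  req#17 t=7s: DENY
  req#18 t=7s: DENY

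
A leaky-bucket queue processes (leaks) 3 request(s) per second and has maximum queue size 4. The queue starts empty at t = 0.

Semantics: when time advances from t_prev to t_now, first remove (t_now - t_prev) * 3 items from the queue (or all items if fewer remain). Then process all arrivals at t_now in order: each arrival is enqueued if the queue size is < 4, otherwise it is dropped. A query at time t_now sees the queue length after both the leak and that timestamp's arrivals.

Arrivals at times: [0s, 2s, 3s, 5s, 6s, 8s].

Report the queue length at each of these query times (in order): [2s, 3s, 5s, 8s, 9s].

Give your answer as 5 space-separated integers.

Queue lengths at query times:
  query t=2s: backlog = 1
  query t=3s: backlog = 1
  query t=5s: backlog = 1
  query t=8s: backlog = 1
  query t=9s: backlog = 0

Answer: 1 1 1 1 0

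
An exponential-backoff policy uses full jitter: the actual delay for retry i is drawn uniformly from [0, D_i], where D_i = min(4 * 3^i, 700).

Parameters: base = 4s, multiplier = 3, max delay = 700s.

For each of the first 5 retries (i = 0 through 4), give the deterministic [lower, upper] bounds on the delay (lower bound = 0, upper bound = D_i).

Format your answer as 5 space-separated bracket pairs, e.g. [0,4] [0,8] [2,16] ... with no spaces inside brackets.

Answer: [0,4] [0,12] [0,36] [0,108] [0,324]

Derivation:
Computing bounds per retry:
  i=0: D_i=min(4*3^0,700)=4, bounds=[0,4]
  i=1: D_i=min(4*3^1,700)=12, bounds=[0,12]
  i=2: D_i=min(4*3^2,700)=36, bounds=[0,36]
  i=3: D_i=min(4*3^3,700)=108, bounds=[0,108]
  i=4: D_i=min(4*3^4,700)=324, bounds=[0,324]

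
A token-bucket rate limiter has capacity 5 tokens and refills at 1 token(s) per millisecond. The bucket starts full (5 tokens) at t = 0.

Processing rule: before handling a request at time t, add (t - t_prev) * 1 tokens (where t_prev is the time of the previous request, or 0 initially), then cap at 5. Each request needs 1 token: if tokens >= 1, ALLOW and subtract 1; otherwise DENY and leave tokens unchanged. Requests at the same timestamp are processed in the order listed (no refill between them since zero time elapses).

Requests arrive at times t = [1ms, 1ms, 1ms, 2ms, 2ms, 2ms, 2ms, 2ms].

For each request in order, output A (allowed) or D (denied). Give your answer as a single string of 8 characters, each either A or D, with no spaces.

Answer: AAAAAADD

Derivation:
Simulating step by step:
  req#1 t=1ms: ALLOW
  req#2 t=1ms: ALLOW
  req#3 t=1ms: ALLOW
  req#4 t=2ms: ALLOW
  req#5 t=2ms: ALLOW
  req#6 t=2ms: ALLOW
  req#7 t=2ms: DENY
  req#8 t=2ms: DENY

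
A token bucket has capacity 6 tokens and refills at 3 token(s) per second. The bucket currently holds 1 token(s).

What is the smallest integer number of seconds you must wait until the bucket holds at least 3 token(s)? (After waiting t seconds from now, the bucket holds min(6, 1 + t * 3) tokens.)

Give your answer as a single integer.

Need 1 + t * 3 >= 3, so t >= 2/3.
Smallest integer t = ceil(2/3) = 1.

Answer: 1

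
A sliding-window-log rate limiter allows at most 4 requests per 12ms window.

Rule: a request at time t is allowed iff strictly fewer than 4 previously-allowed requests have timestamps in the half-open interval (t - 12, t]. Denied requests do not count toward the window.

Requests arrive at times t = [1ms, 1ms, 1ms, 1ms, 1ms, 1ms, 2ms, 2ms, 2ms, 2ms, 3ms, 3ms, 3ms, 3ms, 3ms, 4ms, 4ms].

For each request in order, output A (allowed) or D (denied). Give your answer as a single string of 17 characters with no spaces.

Tracking allowed requests in the window:
  req#1 t=1ms: ALLOW
  req#2 t=1ms: ALLOW
  req#3 t=1ms: ALLOW
  req#4 t=1ms: ALLOW
  req#5 t=1ms: DENY
  req#6 t=1ms: DENY
  req#7 t=2ms: DENY
  req#8 t=2ms: DENY
  req#9 t=2ms: DENY
  req#10 t=2ms: DENY
  req#11 t=3ms: DENY
  req#12 t=3ms: DENY
  req#13 t=3ms: DENY
  req#14 t=3ms: DENY
  req#15 t=3ms: DENY
  req#16 t=4ms: DENY
  req#17 t=4ms: DENY

Answer: AAAADDDDDDDDDDDDD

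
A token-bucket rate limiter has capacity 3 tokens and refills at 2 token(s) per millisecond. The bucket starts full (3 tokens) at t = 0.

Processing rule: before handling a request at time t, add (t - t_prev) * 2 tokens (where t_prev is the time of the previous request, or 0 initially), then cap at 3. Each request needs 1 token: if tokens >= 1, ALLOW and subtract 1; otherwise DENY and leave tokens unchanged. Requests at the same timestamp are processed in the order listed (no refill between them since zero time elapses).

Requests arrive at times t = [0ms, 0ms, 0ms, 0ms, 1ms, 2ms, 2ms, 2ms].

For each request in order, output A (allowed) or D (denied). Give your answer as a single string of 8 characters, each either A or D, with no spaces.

Answer: AAADAAAA

Derivation:
Simulating step by step:
  req#1 t=0ms: ALLOW
  req#2 t=0ms: ALLOW
  req#3 t=0ms: ALLOW
  req#4 t=0ms: DENY
  req#5 t=1ms: ALLOW
  req#6 t=2ms: ALLOW
  req#7 t=2ms: ALLOW
  req#8 t=2ms: ALLOW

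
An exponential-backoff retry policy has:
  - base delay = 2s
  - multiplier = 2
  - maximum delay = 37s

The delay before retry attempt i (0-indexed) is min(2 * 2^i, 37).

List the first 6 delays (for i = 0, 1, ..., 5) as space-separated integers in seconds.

Computing each delay:
  i=0: min(2*2^0, 37) = 2
  i=1: min(2*2^1, 37) = 4
  i=2: min(2*2^2, 37) = 8
  i=3: min(2*2^3, 37) = 16
  i=4: min(2*2^4, 37) = 32
  i=5: min(2*2^5, 37) = 37

Answer: 2 4 8 16 32 37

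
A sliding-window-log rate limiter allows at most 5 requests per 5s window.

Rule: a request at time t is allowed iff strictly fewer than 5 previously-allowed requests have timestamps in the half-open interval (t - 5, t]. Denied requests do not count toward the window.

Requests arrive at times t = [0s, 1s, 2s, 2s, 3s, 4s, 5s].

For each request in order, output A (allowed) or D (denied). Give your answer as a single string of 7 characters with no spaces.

Tracking allowed requests in the window:
  req#1 t=0s: ALLOW
  req#2 t=1s: ALLOW
  req#3 t=2s: ALLOW
  req#4 t=2s: ALLOW
  req#5 t=3s: ALLOW
  req#6 t=4s: DENY
  req#7 t=5s: ALLOW

Answer: AAAAADA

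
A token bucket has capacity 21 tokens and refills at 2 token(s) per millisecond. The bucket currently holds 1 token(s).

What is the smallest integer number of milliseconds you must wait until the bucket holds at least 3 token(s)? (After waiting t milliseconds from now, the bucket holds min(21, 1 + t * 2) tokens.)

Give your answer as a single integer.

Need 1 + t * 2 >= 3, so t >= 2/2.
Smallest integer t = ceil(2/2) = 1.

Answer: 1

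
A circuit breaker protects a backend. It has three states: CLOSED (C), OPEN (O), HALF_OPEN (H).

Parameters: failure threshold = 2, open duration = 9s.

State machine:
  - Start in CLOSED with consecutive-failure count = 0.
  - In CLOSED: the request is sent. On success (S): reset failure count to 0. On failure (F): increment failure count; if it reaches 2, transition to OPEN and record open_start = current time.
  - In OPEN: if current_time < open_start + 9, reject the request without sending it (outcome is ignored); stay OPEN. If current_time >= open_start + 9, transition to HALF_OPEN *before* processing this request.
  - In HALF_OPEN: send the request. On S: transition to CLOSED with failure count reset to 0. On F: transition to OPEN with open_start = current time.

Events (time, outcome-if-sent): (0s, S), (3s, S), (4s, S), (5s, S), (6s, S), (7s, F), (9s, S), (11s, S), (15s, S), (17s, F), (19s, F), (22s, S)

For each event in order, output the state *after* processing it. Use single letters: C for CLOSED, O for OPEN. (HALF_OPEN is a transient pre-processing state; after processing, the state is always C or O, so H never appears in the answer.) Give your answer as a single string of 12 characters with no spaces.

Answer: CCCCCCCCCCOO

Derivation:
State after each event:
  event#1 t=0s outcome=S: state=CLOSED
  event#2 t=3s outcome=S: state=CLOSED
  event#3 t=4s outcome=S: state=CLOSED
  event#4 t=5s outcome=S: state=CLOSED
  event#5 t=6s outcome=S: state=CLOSED
  event#6 t=7s outcome=F: state=CLOSED
  event#7 t=9s outcome=S: state=CLOSED
  event#8 t=11s outcome=S: state=CLOSED
  event#9 t=15s outcome=S: state=CLOSED
  event#10 t=17s outcome=F: state=CLOSED
  event#11 t=19s outcome=F: state=OPEN
  event#12 t=22s outcome=S: state=OPEN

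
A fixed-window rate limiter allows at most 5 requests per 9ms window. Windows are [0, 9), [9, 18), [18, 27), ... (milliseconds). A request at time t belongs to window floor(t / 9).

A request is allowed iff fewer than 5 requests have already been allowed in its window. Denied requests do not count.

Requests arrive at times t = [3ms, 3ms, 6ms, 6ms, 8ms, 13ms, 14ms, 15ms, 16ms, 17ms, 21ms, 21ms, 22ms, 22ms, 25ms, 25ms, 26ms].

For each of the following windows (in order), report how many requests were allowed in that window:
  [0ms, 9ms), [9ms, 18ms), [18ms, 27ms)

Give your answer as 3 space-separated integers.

Answer: 5 5 5

Derivation:
Processing requests:
  req#1 t=3ms (window 0): ALLOW
  req#2 t=3ms (window 0): ALLOW
  req#3 t=6ms (window 0): ALLOW
  req#4 t=6ms (window 0): ALLOW
  req#5 t=8ms (window 0): ALLOW
  req#6 t=13ms (window 1): ALLOW
  req#7 t=14ms (window 1): ALLOW
  req#8 t=15ms (window 1): ALLOW
  req#9 t=16ms (window 1): ALLOW
  req#10 t=17ms (window 1): ALLOW
  req#11 t=21ms (window 2): ALLOW
  req#12 t=21ms (window 2): ALLOW
  req#13 t=22ms (window 2): ALLOW
  req#14 t=22ms (window 2): ALLOW
  req#15 t=25ms (window 2): ALLOW
  req#16 t=25ms (window 2): DENY
  req#17 t=26ms (window 2): DENY

Allowed counts by window: 5 5 5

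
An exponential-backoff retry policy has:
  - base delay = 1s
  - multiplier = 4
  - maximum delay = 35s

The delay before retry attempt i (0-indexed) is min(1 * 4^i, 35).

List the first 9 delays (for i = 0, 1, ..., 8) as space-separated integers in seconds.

Computing each delay:
  i=0: min(1*4^0, 35) = 1
  i=1: min(1*4^1, 35) = 4
  i=2: min(1*4^2, 35) = 16
  i=3: min(1*4^3, 35) = 35
  i=4: min(1*4^4, 35) = 35
  i=5: min(1*4^5, 35) = 35
  i=6: min(1*4^6, 35) = 35
  i=7: min(1*4^7, 35) = 35
  i=8: min(1*4^8, 35) = 35

Answer: 1 4 16 35 35 35 35 35 35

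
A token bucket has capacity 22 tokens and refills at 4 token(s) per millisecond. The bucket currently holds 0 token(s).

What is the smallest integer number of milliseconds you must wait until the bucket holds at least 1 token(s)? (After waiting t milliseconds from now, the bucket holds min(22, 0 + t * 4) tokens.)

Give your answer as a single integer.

Need 0 + t * 4 >= 1, so t >= 1/4.
Smallest integer t = ceil(1/4) = 1.

Answer: 1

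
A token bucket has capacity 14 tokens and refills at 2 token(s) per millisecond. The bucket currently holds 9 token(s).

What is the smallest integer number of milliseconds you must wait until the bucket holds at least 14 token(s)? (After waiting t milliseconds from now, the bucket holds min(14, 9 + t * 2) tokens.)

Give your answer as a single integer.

Answer: 3

Derivation:
Need 9 + t * 2 >= 14, so t >= 5/2.
Smallest integer t = ceil(5/2) = 3.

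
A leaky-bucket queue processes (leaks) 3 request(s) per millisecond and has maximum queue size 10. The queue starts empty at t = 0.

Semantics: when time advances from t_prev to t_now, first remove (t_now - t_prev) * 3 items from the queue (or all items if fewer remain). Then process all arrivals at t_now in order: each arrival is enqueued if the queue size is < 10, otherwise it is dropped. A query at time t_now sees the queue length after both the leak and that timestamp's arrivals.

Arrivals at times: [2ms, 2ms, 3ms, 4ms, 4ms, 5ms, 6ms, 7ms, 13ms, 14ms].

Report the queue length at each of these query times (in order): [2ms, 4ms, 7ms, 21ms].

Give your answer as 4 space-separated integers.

Answer: 2 2 1 0

Derivation:
Queue lengths at query times:
  query t=2ms: backlog = 2
  query t=4ms: backlog = 2
  query t=7ms: backlog = 1
  query t=21ms: backlog = 0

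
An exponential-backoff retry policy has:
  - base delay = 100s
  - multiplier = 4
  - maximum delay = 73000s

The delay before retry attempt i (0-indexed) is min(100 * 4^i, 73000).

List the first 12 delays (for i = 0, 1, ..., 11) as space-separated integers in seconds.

Answer: 100 400 1600 6400 25600 73000 73000 73000 73000 73000 73000 73000

Derivation:
Computing each delay:
  i=0: min(100*4^0, 73000) = 100
  i=1: min(100*4^1, 73000) = 400
  i=2: min(100*4^2, 73000) = 1600
  i=3: min(100*4^3, 73000) = 6400
  i=4: min(100*4^4, 73000) = 25600
  i=5: min(100*4^5, 73000) = 73000
  i=6: min(100*4^6, 73000) = 73000
  i=7: min(100*4^7, 73000) = 73000
  i=8: min(100*4^8, 73000) = 73000
  i=9: min(100*4^9, 73000) = 73000
  i=10: min(100*4^10, 73000) = 73000
  i=11: min(100*4^11, 73000) = 73000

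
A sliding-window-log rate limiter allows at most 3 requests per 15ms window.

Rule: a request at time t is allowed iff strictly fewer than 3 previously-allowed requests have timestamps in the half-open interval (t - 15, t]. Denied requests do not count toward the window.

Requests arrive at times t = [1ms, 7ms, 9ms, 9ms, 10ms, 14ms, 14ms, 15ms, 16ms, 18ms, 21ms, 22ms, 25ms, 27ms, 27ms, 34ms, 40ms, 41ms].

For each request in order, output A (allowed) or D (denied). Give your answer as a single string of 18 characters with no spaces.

Answer: AAADDDDDADDAADDAAA

Derivation:
Tracking allowed requests in the window:
  req#1 t=1ms: ALLOW
  req#2 t=7ms: ALLOW
  req#3 t=9ms: ALLOW
  req#4 t=9ms: DENY
  req#5 t=10ms: DENY
  req#6 t=14ms: DENY
  req#7 t=14ms: DENY
  req#8 t=15ms: DENY
  req#9 t=16ms: ALLOW
  req#10 t=18ms: DENY
  req#11 t=21ms: DENY
  req#12 t=22ms: ALLOW
  req#13 t=25ms: ALLOW
  req#14 t=27ms: DENY
  req#15 t=27ms: DENY
  req#16 t=34ms: ALLOW
  req#17 t=40ms: ALLOW
  req#18 t=41ms: ALLOW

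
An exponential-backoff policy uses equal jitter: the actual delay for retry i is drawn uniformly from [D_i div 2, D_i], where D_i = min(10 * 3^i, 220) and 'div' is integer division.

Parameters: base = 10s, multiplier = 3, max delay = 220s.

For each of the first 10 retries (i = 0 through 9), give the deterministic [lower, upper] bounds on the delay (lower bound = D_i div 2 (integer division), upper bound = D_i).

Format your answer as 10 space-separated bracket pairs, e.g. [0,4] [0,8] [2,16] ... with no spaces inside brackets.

Answer: [5,10] [15,30] [45,90] [110,220] [110,220] [110,220] [110,220] [110,220] [110,220] [110,220]

Derivation:
Computing bounds per retry:
  i=0: D_i=min(10*3^0,220)=10, bounds=[5,10]
  i=1: D_i=min(10*3^1,220)=30, bounds=[15,30]
  i=2: D_i=min(10*3^2,220)=90, bounds=[45,90]
  i=3: D_i=min(10*3^3,220)=220, bounds=[110,220]
  i=4: D_i=min(10*3^4,220)=220, bounds=[110,220]
  i=5: D_i=min(10*3^5,220)=220, bounds=[110,220]
  i=6: D_i=min(10*3^6,220)=220, bounds=[110,220]
  i=7: D_i=min(10*3^7,220)=220, bounds=[110,220]
  i=8: D_i=min(10*3^8,220)=220, bounds=[110,220]
  i=9: D_i=min(10*3^9,220)=220, bounds=[110,220]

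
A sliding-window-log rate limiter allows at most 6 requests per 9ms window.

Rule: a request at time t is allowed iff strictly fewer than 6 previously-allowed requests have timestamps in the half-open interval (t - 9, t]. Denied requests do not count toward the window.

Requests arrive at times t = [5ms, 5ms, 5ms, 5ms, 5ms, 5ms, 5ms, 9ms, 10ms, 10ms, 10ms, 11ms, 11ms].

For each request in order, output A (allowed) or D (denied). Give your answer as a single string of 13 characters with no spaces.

Answer: AAAAAADDDDDDD

Derivation:
Tracking allowed requests in the window:
  req#1 t=5ms: ALLOW
  req#2 t=5ms: ALLOW
  req#3 t=5ms: ALLOW
  req#4 t=5ms: ALLOW
  req#5 t=5ms: ALLOW
  req#6 t=5ms: ALLOW
  req#7 t=5ms: DENY
  req#8 t=9ms: DENY
  req#9 t=10ms: DENY
  req#10 t=10ms: DENY
  req#11 t=10ms: DENY
  req#12 t=11ms: DENY
  req#13 t=11ms: DENY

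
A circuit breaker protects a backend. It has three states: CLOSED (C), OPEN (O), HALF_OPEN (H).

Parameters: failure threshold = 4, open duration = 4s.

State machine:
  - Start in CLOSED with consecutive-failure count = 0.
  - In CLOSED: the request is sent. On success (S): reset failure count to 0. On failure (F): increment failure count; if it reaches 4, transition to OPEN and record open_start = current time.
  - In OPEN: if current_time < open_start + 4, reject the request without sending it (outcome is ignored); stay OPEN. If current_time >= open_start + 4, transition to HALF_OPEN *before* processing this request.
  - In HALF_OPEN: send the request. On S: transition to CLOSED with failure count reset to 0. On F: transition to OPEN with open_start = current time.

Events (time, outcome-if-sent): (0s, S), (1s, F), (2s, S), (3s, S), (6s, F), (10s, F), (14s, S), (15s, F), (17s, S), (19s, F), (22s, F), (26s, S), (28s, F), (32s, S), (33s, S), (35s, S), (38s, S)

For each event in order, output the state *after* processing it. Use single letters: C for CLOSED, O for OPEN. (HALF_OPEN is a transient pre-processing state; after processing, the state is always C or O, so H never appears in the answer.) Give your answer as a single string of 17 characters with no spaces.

State after each event:
  event#1 t=0s outcome=S: state=CLOSED
  event#2 t=1s outcome=F: state=CLOSED
  event#3 t=2s outcome=S: state=CLOSED
  event#4 t=3s outcome=S: state=CLOSED
  event#5 t=6s outcome=F: state=CLOSED
  event#6 t=10s outcome=F: state=CLOSED
  event#7 t=14s outcome=S: state=CLOSED
  event#8 t=15s outcome=F: state=CLOSED
  event#9 t=17s outcome=S: state=CLOSED
  event#10 t=19s outcome=F: state=CLOSED
  event#11 t=22s outcome=F: state=CLOSED
  event#12 t=26s outcome=S: state=CLOSED
  event#13 t=28s outcome=F: state=CLOSED
  event#14 t=32s outcome=S: state=CLOSED
  event#15 t=33s outcome=S: state=CLOSED
  event#16 t=35s outcome=S: state=CLOSED
  event#17 t=38s outcome=S: state=CLOSED

Answer: CCCCCCCCCCCCCCCCC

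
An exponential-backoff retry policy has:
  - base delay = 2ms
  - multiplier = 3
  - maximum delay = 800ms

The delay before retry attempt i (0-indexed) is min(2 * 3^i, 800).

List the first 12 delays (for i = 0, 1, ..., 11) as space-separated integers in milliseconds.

Answer: 2 6 18 54 162 486 800 800 800 800 800 800

Derivation:
Computing each delay:
  i=0: min(2*3^0, 800) = 2
  i=1: min(2*3^1, 800) = 6
  i=2: min(2*3^2, 800) = 18
  i=3: min(2*3^3, 800) = 54
  i=4: min(2*3^4, 800) = 162
  i=5: min(2*3^5, 800) = 486
  i=6: min(2*3^6, 800) = 800
  i=7: min(2*3^7, 800) = 800
  i=8: min(2*3^8, 800) = 800
  i=9: min(2*3^9, 800) = 800
  i=10: min(2*3^10, 800) = 800
  i=11: min(2*3^11, 800) = 800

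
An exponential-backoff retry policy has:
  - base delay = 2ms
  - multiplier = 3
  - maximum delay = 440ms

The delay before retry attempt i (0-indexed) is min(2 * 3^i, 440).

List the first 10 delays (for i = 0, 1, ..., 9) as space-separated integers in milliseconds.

Computing each delay:
  i=0: min(2*3^0, 440) = 2
  i=1: min(2*3^1, 440) = 6
  i=2: min(2*3^2, 440) = 18
  i=3: min(2*3^3, 440) = 54
  i=4: min(2*3^4, 440) = 162
  i=5: min(2*3^5, 440) = 440
  i=6: min(2*3^6, 440) = 440
  i=7: min(2*3^7, 440) = 440
  i=8: min(2*3^8, 440) = 440
  i=9: min(2*3^9, 440) = 440

Answer: 2 6 18 54 162 440 440 440 440 440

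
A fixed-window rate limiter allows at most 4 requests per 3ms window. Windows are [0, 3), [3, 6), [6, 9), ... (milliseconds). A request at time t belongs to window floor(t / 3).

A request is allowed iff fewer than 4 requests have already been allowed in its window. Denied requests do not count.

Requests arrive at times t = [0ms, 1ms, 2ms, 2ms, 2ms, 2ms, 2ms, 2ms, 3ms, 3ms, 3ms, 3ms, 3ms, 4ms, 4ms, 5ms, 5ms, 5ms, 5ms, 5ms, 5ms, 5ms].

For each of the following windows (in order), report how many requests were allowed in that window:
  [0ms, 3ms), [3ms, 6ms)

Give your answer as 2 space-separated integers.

Processing requests:
  req#1 t=0ms (window 0): ALLOW
  req#2 t=1ms (window 0): ALLOW
  req#3 t=2ms (window 0): ALLOW
  req#4 t=2ms (window 0): ALLOW
  req#5 t=2ms (window 0): DENY
  req#6 t=2ms (window 0): DENY
  req#7 t=2ms (window 0): DENY
  req#8 t=2ms (window 0): DENY
  req#9 t=3ms (window 1): ALLOW
  req#10 t=3ms (window 1): ALLOW
  req#11 t=3ms (window 1): ALLOW
  req#12 t=3ms (window 1): ALLOW
  req#13 t=3ms (window 1): DENY
  req#14 t=4ms (window 1): DENY
  req#15 t=4ms (window 1): DENY
  req#16 t=5ms (window 1): DENY
  req#17 t=5ms (window 1): DENY
  req#18 t=5ms (window 1): DENY
  req#19 t=5ms (window 1): DENY
  req#20 t=5ms (window 1): DENY
  req#21 t=5ms (window 1): DENY
  req#22 t=5ms (window 1): DENY

Allowed counts by window: 4 4

Answer: 4 4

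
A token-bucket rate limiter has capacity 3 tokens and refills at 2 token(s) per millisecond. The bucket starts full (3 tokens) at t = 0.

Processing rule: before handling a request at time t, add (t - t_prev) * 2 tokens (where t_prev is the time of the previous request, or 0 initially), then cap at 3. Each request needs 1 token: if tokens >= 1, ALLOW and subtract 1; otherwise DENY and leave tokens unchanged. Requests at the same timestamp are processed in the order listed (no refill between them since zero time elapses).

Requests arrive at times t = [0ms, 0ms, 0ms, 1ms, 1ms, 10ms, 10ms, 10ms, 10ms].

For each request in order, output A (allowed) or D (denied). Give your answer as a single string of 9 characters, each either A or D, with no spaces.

Answer: AAAAAAAAD

Derivation:
Simulating step by step:
  req#1 t=0ms: ALLOW
  req#2 t=0ms: ALLOW
  req#3 t=0ms: ALLOW
  req#4 t=1ms: ALLOW
  req#5 t=1ms: ALLOW
  req#6 t=10ms: ALLOW
  req#7 t=10ms: ALLOW
  req#8 t=10ms: ALLOW
  req#9 t=10ms: DENY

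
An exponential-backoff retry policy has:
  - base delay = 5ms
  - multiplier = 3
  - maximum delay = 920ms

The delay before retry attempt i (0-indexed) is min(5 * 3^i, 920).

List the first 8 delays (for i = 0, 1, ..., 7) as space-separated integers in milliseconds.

Computing each delay:
  i=0: min(5*3^0, 920) = 5
  i=1: min(5*3^1, 920) = 15
  i=2: min(5*3^2, 920) = 45
  i=3: min(5*3^3, 920) = 135
  i=4: min(5*3^4, 920) = 405
  i=5: min(5*3^5, 920) = 920
  i=6: min(5*3^6, 920) = 920
  i=7: min(5*3^7, 920) = 920

Answer: 5 15 45 135 405 920 920 920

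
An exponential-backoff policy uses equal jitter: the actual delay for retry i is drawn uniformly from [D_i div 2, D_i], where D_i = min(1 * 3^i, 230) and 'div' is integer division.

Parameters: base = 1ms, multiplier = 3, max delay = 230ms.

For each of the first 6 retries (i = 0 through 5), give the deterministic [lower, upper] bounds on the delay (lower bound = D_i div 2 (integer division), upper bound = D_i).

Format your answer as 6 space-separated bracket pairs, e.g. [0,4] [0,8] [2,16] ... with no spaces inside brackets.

Computing bounds per retry:
  i=0: D_i=min(1*3^0,230)=1, bounds=[0,1]
  i=1: D_i=min(1*3^1,230)=3, bounds=[1,3]
  i=2: D_i=min(1*3^2,230)=9, bounds=[4,9]
  i=3: D_i=min(1*3^3,230)=27, bounds=[13,27]
  i=4: D_i=min(1*3^4,230)=81, bounds=[40,81]
  i=5: D_i=min(1*3^5,230)=230, bounds=[115,230]

Answer: [0,1] [1,3] [4,9] [13,27] [40,81] [115,230]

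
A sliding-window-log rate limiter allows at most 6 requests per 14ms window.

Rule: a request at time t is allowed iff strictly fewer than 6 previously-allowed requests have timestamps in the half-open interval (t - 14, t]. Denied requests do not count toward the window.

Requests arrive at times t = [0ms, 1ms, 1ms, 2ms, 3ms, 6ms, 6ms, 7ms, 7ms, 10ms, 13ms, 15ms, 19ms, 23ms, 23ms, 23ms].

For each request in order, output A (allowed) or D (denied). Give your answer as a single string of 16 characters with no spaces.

Answer: AAAAAADDDDDAAAAA

Derivation:
Tracking allowed requests in the window:
  req#1 t=0ms: ALLOW
  req#2 t=1ms: ALLOW
  req#3 t=1ms: ALLOW
  req#4 t=2ms: ALLOW
  req#5 t=3ms: ALLOW
  req#6 t=6ms: ALLOW
  req#7 t=6ms: DENY
  req#8 t=7ms: DENY
  req#9 t=7ms: DENY
  req#10 t=10ms: DENY
  req#11 t=13ms: DENY
  req#12 t=15ms: ALLOW
  req#13 t=19ms: ALLOW
  req#14 t=23ms: ALLOW
  req#15 t=23ms: ALLOW
  req#16 t=23ms: ALLOW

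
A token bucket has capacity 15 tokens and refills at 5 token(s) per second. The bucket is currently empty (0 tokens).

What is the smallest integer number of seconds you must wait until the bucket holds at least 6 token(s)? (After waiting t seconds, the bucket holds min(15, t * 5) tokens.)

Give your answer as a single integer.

Answer: 2

Derivation:
Need t * 5 >= 6, so t >= 6/5.
Smallest integer t = ceil(6/5) = 2.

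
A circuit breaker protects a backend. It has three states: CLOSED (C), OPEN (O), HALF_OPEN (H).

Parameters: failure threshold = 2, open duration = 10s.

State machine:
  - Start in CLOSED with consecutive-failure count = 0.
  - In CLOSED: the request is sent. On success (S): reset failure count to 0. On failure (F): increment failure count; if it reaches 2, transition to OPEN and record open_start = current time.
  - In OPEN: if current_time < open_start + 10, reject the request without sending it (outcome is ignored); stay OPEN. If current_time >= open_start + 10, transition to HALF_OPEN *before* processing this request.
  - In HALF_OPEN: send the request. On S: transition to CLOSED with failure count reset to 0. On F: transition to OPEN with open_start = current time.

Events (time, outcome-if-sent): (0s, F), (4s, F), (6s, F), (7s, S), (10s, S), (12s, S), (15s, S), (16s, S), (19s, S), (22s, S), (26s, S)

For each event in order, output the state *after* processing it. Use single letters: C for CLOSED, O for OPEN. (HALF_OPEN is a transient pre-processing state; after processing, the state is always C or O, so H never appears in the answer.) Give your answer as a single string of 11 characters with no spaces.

Answer: COOOOOCCCCC

Derivation:
State after each event:
  event#1 t=0s outcome=F: state=CLOSED
  event#2 t=4s outcome=F: state=OPEN
  event#3 t=6s outcome=F: state=OPEN
  event#4 t=7s outcome=S: state=OPEN
  event#5 t=10s outcome=S: state=OPEN
  event#6 t=12s outcome=S: state=OPEN
  event#7 t=15s outcome=S: state=CLOSED
  event#8 t=16s outcome=S: state=CLOSED
  event#9 t=19s outcome=S: state=CLOSED
  event#10 t=22s outcome=S: state=CLOSED
  event#11 t=26s outcome=S: state=CLOSED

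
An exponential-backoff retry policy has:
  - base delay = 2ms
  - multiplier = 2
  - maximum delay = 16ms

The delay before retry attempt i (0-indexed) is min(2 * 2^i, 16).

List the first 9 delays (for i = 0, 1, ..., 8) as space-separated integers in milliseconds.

Answer: 2 4 8 16 16 16 16 16 16

Derivation:
Computing each delay:
  i=0: min(2*2^0, 16) = 2
  i=1: min(2*2^1, 16) = 4
  i=2: min(2*2^2, 16) = 8
  i=3: min(2*2^3, 16) = 16
  i=4: min(2*2^4, 16) = 16
  i=5: min(2*2^5, 16) = 16
  i=6: min(2*2^6, 16) = 16
  i=7: min(2*2^7, 16) = 16
  i=8: min(2*2^8, 16) = 16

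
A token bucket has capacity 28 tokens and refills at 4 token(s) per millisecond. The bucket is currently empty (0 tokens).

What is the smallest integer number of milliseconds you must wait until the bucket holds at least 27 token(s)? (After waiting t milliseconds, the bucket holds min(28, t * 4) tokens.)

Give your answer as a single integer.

Need t * 4 >= 27, so t >= 27/4.
Smallest integer t = ceil(27/4) = 7.

Answer: 7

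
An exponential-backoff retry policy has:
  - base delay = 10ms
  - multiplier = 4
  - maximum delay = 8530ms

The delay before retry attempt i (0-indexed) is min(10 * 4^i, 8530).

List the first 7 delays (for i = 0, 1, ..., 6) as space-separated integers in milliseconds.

Answer: 10 40 160 640 2560 8530 8530

Derivation:
Computing each delay:
  i=0: min(10*4^0, 8530) = 10
  i=1: min(10*4^1, 8530) = 40
  i=2: min(10*4^2, 8530) = 160
  i=3: min(10*4^3, 8530) = 640
  i=4: min(10*4^4, 8530) = 2560
  i=5: min(10*4^5, 8530) = 8530
  i=6: min(10*4^6, 8530) = 8530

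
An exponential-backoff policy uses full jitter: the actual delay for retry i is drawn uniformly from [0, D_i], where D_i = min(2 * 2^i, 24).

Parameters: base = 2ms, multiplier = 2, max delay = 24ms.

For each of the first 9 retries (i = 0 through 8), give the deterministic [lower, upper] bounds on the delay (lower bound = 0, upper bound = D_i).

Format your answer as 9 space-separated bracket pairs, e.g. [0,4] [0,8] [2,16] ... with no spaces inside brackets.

Computing bounds per retry:
  i=0: D_i=min(2*2^0,24)=2, bounds=[0,2]
  i=1: D_i=min(2*2^1,24)=4, bounds=[0,4]
  i=2: D_i=min(2*2^2,24)=8, bounds=[0,8]
  i=3: D_i=min(2*2^3,24)=16, bounds=[0,16]
  i=4: D_i=min(2*2^4,24)=24, bounds=[0,24]
  i=5: D_i=min(2*2^5,24)=24, bounds=[0,24]
  i=6: D_i=min(2*2^6,24)=24, bounds=[0,24]
  i=7: D_i=min(2*2^7,24)=24, bounds=[0,24]
  i=8: D_i=min(2*2^8,24)=24, bounds=[0,24]

Answer: [0,2] [0,4] [0,8] [0,16] [0,24] [0,24] [0,24] [0,24] [0,24]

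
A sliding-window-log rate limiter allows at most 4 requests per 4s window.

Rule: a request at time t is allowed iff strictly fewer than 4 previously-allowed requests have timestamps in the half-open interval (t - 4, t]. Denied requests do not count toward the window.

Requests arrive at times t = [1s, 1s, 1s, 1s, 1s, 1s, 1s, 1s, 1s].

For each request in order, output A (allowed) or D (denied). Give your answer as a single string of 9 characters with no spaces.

Answer: AAAADDDDD

Derivation:
Tracking allowed requests in the window:
  req#1 t=1s: ALLOW
  req#2 t=1s: ALLOW
  req#3 t=1s: ALLOW
  req#4 t=1s: ALLOW
  req#5 t=1s: DENY
  req#6 t=1s: DENY
  req#7 t=1s: DENY
  req#8 t=1s: DENY
  req#9 t=1s: DENY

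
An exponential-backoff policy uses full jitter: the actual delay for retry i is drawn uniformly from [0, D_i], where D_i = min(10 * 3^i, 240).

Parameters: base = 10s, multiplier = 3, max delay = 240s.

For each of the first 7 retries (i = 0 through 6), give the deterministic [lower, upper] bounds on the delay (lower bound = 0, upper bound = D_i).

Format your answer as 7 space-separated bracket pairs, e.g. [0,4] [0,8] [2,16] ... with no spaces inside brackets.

Computing bounds per retry:
  i=0: D_i=min(10*3^0,240)=10, bounds=[0,10]
  i=1: D_i=min(10*3^1,240)=30, bounds=[0,30]
  i=2: D_i=min(10*3^2,240)=90, bounds=[0,90]
  i=3: D_i=min(10*3^3,240)=240, bounds=[0,240]
  i=4: D_i=min(10*3^4,240)=240, bounds=[0,240]
  i=5: D_i=min(10*3^5,240)=240, bounds=[0,240]
  i=6: D_i=min(10*3^6,240)=240, bounds=[0,240]

Answer: [0,10] [0,30] [0,90] [0,240] [0,240] [0,240] [0,240]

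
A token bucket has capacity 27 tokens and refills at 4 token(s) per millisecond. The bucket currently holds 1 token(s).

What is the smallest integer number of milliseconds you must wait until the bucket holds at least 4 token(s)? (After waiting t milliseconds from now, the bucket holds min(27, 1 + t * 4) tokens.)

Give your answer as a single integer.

Answer: 1

Derivation:
Need 1 + t * 4 >= 4, so t >= 3/4.
Smallest integer t = ceil(3/4) = 1.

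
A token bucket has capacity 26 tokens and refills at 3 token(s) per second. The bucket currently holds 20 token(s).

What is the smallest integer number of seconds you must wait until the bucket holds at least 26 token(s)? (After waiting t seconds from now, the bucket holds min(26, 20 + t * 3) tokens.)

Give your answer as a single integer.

Answer: 2

Derivation:
Need 20 + t * 3 >= 26, so t >= 6/3.
Smallest integer t = ceil(6/3) = 2.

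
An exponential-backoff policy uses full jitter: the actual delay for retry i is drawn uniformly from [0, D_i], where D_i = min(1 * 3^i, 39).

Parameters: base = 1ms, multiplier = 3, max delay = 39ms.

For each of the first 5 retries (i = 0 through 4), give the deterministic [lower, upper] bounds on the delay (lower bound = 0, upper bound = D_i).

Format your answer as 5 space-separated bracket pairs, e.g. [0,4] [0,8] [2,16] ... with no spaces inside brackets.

Answer: [0,1] [0,3] [0,9] [0,27] [0,39]

Derivation:
Computing bounds per retry:
  i=0: D_i=min(1*3^0,39)=1, bounds=[0,1]
  i=1: D_i=min(1*3^1,39)=3, bounds=[0,3]
  i=2: D_i=min(1*3^2,39)=9, bounds=[0,9]
  i=3: D_i=min(1*3^3,39)=27, bounds=[0,27]
  i=4: D_i=min(1*3^4,39)=39, bounds=[0,39]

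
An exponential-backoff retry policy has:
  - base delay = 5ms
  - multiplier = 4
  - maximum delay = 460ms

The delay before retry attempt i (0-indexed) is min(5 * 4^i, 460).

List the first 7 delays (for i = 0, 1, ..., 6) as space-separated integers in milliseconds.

Computing each delay:
  i=0: min(5*4^0, 460) = 5
  i=1: min(5*4^1, 460) = 20
  i=2: min(5*4^2, 460) = 80
  i=3: min(5*4^3, 460) = 320
  i=4: min(5*4^4, 460) = 460
  i=5: min(5*4^5, 460) = 460
  i=6: min(5*4^6, 460) = 460

Answer: 5 20 80 320 460 460 460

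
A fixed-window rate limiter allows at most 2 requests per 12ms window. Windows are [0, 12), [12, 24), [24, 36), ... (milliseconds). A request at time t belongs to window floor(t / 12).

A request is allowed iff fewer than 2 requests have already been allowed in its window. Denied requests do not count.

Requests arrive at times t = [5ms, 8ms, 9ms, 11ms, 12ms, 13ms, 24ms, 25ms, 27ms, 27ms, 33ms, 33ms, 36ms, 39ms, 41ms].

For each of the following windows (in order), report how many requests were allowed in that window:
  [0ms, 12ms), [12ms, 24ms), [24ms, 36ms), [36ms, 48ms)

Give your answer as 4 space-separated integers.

Answer: 2 2 2 2

Derivation:
Processing requests:
  req#1 t=5ms (window 0): ALLOW
  req#2 t=8ms (window 0): ALLOW
  req#3 t=9ms (window 0): DENY
  req#4 t=11ms (window 0): DENY
  req#5 t=12ms (window 1): ALLOW
  req#6 t=13ms (window 1): ALLOW
  req#7 t=24ms (window 2): ALLOW
  req#8 t=25ms (window 2): ALLOW
  req#9 t=27ms (window 2): DENY
  req#10 t=27ms (window 2): DENY
  req#11 t=33ms (window 2): DENY
  req#12 t=33ms (window 2): DENY
  req#13 t=36ms (window 3): ALLOW
  req#14 t=39ms (window 3): ALLOW
  req#15 t=41ms (window 3): DENY

Allowed counts by window: 2 2 2 2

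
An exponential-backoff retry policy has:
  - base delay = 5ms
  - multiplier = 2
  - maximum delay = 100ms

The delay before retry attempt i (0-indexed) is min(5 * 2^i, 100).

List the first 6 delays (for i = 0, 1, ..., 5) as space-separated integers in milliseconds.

Computing each delay:
  i=0: min(5*2^0, 100) = 5
  i=1: min(5*2^1, 100) = 10
  i=2: min(5*2^2, 100) = 20
  i=3: min(5*2^3, 100) = 40
  i=4: min(5*2^4, 100) = 80
  i=5: min(5*2^5, 100) = 100

Answer: 5 10 20 40 80 100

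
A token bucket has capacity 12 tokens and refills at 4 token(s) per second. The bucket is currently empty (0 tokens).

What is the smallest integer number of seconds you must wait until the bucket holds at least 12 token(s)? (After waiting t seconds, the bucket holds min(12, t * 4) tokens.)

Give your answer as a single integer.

Need t * 4 >= 12, so t >= 12/4.
Smallest integer t = ceil(12/4) = 3.

Answer: 3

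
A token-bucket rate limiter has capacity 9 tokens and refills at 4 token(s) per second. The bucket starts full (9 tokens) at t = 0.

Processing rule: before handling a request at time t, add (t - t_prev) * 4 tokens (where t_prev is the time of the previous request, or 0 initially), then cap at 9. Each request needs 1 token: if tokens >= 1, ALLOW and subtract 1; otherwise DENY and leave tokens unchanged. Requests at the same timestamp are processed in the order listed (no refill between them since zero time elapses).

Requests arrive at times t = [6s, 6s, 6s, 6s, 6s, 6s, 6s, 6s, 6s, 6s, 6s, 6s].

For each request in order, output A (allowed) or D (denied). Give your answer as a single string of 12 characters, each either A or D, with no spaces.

Simulating step by step:
  req#1 t=6s: ALLOW
  req#2 t=6s: ALLOW
  req#3 t=6s: ALLOW
  req#4 t=6s: ALLOW
  req#5 t=6s: ALLOW
  req#6 t=6s: ALLOW
  req#7 t=6s: ALLOW
  req#8 t=6s: ALLOW
  req#9 t=6s: ALLOW
  req#10 t=6s: DENY
  req#11 t=6s: DENY
  req#12 t=6s: DENY

Answer: AAAAAAAAADDD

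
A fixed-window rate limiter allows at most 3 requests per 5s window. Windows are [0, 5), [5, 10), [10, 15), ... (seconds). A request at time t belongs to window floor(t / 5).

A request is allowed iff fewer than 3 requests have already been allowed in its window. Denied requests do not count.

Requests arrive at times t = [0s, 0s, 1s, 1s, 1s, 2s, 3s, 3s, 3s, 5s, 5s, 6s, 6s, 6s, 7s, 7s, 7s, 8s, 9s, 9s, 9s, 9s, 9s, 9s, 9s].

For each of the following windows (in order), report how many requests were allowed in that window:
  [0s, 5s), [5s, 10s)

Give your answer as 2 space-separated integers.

Answer: 3 3

Derivation:
Processing requests:
  req#1 t=0s (window 0): ALLOW
  req#2 t=0s (window 0): ALLOW
  req#3 t=1s (window 0): ALLOW
  req#4 t=1s (window 0): DENY
  req#5 t=1s (window 0): DENY
  req#6 t=2s (window 0): DENY
  req#7 t=3s (window 0): DENY
  req#8 t=3s (window 0): DENY
  req#9 t=3s (window 0): DENY
  req#10 t=5s (window 1): ALLOW
  req#11 t=5s (window 1): ALLOW
  req#12 t=6s (window 1): ALLOW
  req#13 t=6s (window 1): DENY
  req#14 t=6s (window 1): DENY
  req#15 t=7s (window 1): DENY
  req#16 t=7s (window 1): DENY
  req#17 t=7s (window 1): DENY
  req#18 t=8s (window 1): DENY
  req#19 t=9s (window 1): DENY
  req#20 t=9s (window 1): DENY
  req#21 t=9s (window 1): DENY
  req#22 t=9s (window 1): DENY
  req#23 t=9s (window 1): DENY
  req#24 t=9s (window 1): DENY
  req#25 t=9s (window 1): DENY

Allowed counts by window: 3 3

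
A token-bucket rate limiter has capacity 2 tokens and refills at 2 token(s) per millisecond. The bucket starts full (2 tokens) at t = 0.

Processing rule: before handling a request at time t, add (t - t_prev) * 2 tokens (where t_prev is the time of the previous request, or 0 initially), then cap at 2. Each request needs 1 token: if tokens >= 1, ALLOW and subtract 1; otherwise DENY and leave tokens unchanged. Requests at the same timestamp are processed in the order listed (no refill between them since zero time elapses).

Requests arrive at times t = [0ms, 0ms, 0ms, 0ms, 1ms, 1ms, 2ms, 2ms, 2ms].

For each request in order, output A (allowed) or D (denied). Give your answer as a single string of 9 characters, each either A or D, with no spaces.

Simulating step by step:
  req#1 t=0ms: ALLOW
  req#2 t=0ms: ALLOW
  req#3 t=0ms: DENY
  req#4 t=0ms: DENY
  req#5 t=1ms: ALLOW
  req#6 t=1ms: ALLOW
  req#7 t=2ms: ALLOW
  req#8 t=2ms: ALLOW
  req#9 t=2ms: DENY

Answer: AADDAAAAD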